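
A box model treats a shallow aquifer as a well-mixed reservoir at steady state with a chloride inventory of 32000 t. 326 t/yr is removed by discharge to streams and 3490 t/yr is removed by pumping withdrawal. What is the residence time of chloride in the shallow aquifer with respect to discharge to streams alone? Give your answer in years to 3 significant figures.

Residence time with respect to a single sink: τ = M / F_sink.
τ = 32000 / 326 = 98.16 yr.

98.2 yr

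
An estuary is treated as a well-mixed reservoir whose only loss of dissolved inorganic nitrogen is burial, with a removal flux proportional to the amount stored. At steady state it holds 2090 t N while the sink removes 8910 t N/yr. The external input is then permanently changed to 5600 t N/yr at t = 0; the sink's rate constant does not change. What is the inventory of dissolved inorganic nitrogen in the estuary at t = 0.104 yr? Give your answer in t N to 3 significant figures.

1810 t N

Residence time τ = M₀/F₀ = 0.2346 yr. The eventual steady state is M_∞ = M₀·(F₁/F₀) = 2090 × 5600/8910 = 1313.6 t N.
The anomaly ΔM(t) = M(t) − M_∞ decays as ΔM₀·e^(−t/τ) with ΔM₀ = 2090 − 1313.6 = 776.4 t N.
At t = 0.104 yr, e^(−t/τ) = e^(−0.4434) = 0.6419, so ΔM = 498.4 t N and M = 1313.6 + 498.4 = 1811.9 t N.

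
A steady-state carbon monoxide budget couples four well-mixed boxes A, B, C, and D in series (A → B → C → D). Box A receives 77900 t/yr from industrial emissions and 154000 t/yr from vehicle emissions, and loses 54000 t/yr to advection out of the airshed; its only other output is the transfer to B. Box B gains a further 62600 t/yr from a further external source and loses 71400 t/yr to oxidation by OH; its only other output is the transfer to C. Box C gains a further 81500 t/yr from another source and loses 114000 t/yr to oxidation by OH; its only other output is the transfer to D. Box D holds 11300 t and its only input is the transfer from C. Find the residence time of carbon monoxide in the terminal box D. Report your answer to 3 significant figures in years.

0.0827 yr

Box A: F(A→B) = (77900 + 154000) − 54000 = 177900 t/yr.
Box B: F(B→C) = (177900 + 62600) − 71400 = 169100 t/yr.
Box C: F(C→D) = (169100 + 81500) − 114000 = 136600 t/yr.
Box D throughput = its input = 136600 t/yr; τ = 11300 / 136600 = 0.08272 yr.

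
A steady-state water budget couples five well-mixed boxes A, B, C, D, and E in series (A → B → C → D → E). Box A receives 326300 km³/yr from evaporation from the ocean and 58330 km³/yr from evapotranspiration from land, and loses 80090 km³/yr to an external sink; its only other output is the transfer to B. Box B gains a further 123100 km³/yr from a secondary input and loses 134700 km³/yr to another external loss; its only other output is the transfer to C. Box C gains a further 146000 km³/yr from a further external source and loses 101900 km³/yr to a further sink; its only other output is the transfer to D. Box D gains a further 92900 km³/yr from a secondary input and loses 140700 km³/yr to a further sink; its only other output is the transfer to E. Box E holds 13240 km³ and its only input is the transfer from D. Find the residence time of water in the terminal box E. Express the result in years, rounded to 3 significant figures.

0.0458 yr

Box A: F(A→B) = (326300 + 58330) − 80090 = 304540 km³/yr.
Box B: F(B→C) = (304540 + 123100) − 134700 = 292940 km³/yr.
Box C: F(C→D) = (292940 + 146000) − 101900 = 337040 km³/yr.
Box D: F(D→E) = (337040 + 92900) − 140700 = 289240 km³/yr.
Box E throughput = its input = 289240 km³/yr; τ = 13240 / 289240 = 0.04578 yr.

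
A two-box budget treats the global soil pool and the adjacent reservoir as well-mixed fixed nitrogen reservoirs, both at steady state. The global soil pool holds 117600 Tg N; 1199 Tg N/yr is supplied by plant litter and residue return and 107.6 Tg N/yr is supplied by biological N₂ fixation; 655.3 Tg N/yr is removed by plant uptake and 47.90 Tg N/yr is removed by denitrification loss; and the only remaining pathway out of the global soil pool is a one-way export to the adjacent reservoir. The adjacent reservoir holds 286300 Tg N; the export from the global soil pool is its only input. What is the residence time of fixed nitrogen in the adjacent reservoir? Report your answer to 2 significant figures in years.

Balance the global soil pool: ΣF_in = 1199 + 107.6 = 1306.6 Tg N/yr.
Export to the adjacent reservoir = ΣF_in − (655.3 + 47.90) = 603.40 Tg N/yr.
At steady state the output of the adjacent reservoir equals its input, 603.40 Tg N/yr.
τ = M / F = 286300 / 603.40 = 474.5 yr.

470 yr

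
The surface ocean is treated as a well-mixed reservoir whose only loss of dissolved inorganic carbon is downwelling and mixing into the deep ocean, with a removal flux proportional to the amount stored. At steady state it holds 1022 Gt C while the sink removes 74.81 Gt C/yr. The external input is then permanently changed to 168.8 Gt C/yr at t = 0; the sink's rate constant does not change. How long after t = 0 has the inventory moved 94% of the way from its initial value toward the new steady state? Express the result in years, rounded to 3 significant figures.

τ = M₀/F₀ = 1022/74.81 = 13.66 yr.
The remaining gap fraction is e^(−t/τ); 94% covered ⇒ e^(−t/τ) = 0.0600.
t = −τ ln(0.0600) = 13.66 × 2.813 = 38.43 yr.

38.4 yr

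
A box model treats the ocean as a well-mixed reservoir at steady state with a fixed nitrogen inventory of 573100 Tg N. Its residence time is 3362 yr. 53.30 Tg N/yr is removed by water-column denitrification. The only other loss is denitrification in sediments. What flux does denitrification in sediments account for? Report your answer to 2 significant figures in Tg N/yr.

Total removal F = M/τ = 573100 / 3362 = 170.5 Tg N/yr.
Denitrification in sediments = F − (53.30) = 170.5 − 53.30 = 117.2 Tg N/yr.

120 Tg N/yr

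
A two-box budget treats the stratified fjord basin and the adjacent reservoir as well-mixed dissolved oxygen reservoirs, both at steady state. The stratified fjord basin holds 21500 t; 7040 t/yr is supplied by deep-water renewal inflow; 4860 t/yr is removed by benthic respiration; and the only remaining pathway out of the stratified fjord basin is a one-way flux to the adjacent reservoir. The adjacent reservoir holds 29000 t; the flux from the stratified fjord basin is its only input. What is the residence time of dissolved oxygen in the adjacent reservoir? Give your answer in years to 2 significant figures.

13 yr

Balance the stratified fjord basin: ΣF_in = 7040.0 t/yr.
Flux to the adjacent reservoir = ΣF_in − (4860) = 2180.0 t/yr.
At steady state the output of the adjacent reservoir equals its input, 2180.0 t/yr.
τ = M / F = 29000 / 2180.0 = 13.30 yr.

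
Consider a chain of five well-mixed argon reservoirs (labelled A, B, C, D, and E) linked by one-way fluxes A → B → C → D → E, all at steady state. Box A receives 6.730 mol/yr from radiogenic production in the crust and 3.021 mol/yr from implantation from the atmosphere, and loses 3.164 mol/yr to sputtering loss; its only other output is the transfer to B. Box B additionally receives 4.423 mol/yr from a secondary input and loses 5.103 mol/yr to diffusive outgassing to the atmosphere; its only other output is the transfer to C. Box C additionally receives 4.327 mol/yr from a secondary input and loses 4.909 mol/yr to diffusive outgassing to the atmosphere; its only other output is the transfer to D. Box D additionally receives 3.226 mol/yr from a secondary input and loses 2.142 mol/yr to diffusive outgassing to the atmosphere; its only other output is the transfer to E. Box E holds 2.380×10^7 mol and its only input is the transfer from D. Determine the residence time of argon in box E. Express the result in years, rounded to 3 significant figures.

Box A: F(A→B) = (6.730 + 3.021) − 3.164 = 6.5870 mol/yr.
Box B: F(B→C) = (6.5870 + 4.423) − 5.103 = 5.9070 mol/yr.
Box C: F(C→D) = (5.9070 + 4.327) − 4.909 = 5.3250 mol/yr.
Box D: F(D→E) = (5.3250 + 3.226) − 2.142 = 6.4090 mol/yr.
Box E throughput = its input = 6.4090 mol/yr; τ = 2.380×10^7 / 6.4090 = 3.714×10^6 yr.

3.71×10^6 yr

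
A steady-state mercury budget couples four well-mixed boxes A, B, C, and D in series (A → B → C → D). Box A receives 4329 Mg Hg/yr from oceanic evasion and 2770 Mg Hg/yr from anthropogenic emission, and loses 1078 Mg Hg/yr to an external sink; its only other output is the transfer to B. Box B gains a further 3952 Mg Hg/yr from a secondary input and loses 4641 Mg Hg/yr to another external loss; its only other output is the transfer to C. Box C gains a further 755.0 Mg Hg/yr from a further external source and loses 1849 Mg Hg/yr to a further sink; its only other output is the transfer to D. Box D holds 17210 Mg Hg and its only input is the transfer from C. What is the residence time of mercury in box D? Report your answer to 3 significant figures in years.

Box A: F(A→B) = (4329 + 2770) − 1078 = 6021.0 Mg Hg/yr.
Box B: F(B→C) = (6021.0 + 3952) − 4641 = 5332.0 Mg Hg/yr.
Box C: F(C→D) = (5332.0 + 755.0) − 1849 = 4238.0 Mg Hg/yr.
Box D throughput = its input = 4238.0 Mg Hg/yr; τ = 17210 / 4238.0 = 4.061 yr.

4.06 yr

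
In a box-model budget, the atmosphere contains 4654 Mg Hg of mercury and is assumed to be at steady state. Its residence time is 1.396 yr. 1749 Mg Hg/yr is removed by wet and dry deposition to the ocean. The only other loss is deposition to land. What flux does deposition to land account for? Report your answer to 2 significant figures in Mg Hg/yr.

Total removal F = M/τ = 4654 / 1.396 = 3334 Mg Hg/yr.
Deposition to land = F − (1749) = 3334 − 1749 = 1585 Mg Hg/yr.

1600 Mg Hg/yr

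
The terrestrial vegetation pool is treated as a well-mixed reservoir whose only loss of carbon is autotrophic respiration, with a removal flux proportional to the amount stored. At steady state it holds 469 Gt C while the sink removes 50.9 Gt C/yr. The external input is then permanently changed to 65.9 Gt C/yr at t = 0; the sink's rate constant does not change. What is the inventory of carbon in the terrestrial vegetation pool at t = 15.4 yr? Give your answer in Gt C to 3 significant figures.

τ = M₀/F₀ = 469/50.9 = 9.214 yr; rate constant k = 1/τ.
New steady state M_∞ = F₁/k = F₁·τ = 65.9 × 9.214 = 607.21 Gt C.
M(t) = M_∞ + (M₀ − M_∞)·e^(−t/τ); t/τ = 15.4/9.214 = 1.671, so e^(−t/τ) = 0.1880.
M(t) = 607.21 − 138.2 × 0.1880 = 581.23 Gt C.

581 Gt C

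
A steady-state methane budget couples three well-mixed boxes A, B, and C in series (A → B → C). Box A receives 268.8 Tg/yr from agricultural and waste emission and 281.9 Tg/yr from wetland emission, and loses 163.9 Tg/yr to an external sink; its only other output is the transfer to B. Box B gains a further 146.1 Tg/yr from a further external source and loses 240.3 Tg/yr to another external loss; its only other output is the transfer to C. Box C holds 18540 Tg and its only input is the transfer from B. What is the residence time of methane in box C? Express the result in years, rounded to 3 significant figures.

63.4 yr

Box A: F(A→B) = (268.8 + 281.9) − 163.9 = 386.80 Tg/yr.
Box B: F(B→C) = (386.80 + 146.1) − 240.3 = 292.60 Tg/yr.
Box C throughput = its input = 292.60 Tg/yr; τ = 18540 / 292.60 = 63.36 yr.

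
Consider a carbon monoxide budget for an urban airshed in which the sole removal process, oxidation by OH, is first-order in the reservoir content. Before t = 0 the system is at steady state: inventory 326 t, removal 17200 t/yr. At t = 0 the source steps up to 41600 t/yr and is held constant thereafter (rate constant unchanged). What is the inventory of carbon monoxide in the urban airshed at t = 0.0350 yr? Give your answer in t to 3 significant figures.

716 t

τ = M₀/F₀ = 326/17200 = 0.01895 yr; rate constant k = 1/τ.
New steady state M_∞ = F₁/k = F₁·τ = 41600 × 0.01895 = 788.47 t.
M(t) = M_∞ + (M₀ − M_∞)·e^(−t/τ); t/τ = 0.0350/0.01895 = 1.847, so e^(−t/τ) = 0.1578.
M(t) = 788.47 − 462.5 × 0.1578 = 715.50 t.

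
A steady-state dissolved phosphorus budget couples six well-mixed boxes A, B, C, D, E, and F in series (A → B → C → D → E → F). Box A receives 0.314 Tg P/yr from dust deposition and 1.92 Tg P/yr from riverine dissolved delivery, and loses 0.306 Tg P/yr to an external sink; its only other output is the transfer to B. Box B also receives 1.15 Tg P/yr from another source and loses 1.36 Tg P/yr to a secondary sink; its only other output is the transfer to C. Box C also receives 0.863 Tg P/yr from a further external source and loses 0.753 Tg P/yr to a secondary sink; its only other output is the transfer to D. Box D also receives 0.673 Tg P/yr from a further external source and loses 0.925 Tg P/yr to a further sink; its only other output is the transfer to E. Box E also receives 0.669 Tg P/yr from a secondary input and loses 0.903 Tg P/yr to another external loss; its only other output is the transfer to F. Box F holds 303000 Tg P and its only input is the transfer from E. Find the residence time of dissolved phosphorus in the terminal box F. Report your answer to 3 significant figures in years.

Box A: F(A→B) = (0.314 + 1.92) − 0.306 = 1.9280 Tg P/yr.
Box B: F(B→C) = (1.9280 + 1.15) − 1.36 = 1.7180 Tg P/yr.
Box C: F(C→D) = (1.7180 + 0.863) − 0.753 = 1.8280 Tg P/yr.
Box D: F(D→E) = (1.8280 + 0.673) − 0.925 = 1.5760 Tg P/yr.
Box E: F(E→F) = (1.5760 + 0.669) − 0.903 = 1.3420 Tg P/yr.
Box F throughput = its input = 1.3420 Tg P/yr; τ = 303000 / 1.3420 = 225800 yr.

226000 yr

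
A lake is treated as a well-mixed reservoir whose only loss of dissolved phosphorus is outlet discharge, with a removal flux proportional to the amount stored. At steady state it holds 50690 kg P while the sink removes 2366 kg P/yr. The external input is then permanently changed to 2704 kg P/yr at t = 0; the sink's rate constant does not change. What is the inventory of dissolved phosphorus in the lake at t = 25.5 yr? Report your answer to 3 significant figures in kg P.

55700 kg P

The sink rate constant is k = F₀/M₀ = 2366/50690 = 0.04668 yr⁻¹.
Solving dM/dt = F₁ − kM with M(0) = M₀ gives M(t) = F₁/k + (M₀ − F₁/k)·e^(−kt).
F₁/k = 2704/0.04668 = 57931 kg P; kt = 0.04668 × 25.5 = 1.190, e^(−kt) = 0.3041.
M(25.5) = 57931 + (50690 − 57931) × 0.3041 = 57931 − 2202 = 55729 kg P.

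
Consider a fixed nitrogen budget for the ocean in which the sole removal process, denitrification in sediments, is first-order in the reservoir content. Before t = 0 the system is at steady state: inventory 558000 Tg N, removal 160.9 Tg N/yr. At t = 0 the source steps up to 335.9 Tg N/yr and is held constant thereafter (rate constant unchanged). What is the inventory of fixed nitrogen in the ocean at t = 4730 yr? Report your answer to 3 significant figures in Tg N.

1.01×10^6 Tg N

Residence time τ = M₀/F₀ = 3468 yr. The eventual steady state is M_∞ = M₀·(F₁/F₀) = 558000 × 335.9/160.9 = 1.1649×10^6 Tg N.
The anomaly ΔM(t) = M(t) − M_∞ decays as ΔM₀·e^(−t/τ) with ΔM₀ = 558000 − 1.1649×10^6 = −606900 Tg N.
At t = 4730 yr, e^(−t/τ) = e^(−1.364) = 0.2557, so ΔM = −155200 Tg N and M = 1.1649×10^6 − 155200 = 1.0097×10^6 Tg N.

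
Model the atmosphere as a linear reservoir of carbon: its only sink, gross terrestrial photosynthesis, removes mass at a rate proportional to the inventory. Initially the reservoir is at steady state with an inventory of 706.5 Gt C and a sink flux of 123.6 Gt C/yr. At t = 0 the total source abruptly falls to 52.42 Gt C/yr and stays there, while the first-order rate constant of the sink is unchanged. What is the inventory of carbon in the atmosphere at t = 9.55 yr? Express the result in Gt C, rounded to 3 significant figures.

The sink rate constant is k = F₀/M₀ = 123.6/706.5 = 0.1749 yr⁻¹.
Solving dM/dt = F₁ − kM with M(0) = M₀ gives M(t) = F₁/k + (M₀ − F₁/k)·e^(−kt).
F₁/k = 52.42/0.1749 = 299.63 Gt C; kt = 0.1749 × 9.55 = 1.671, e^(−kt) = 0.1881.
M(9.55) = 299.63 + (706.5 − 299.63) × 0.1881 = 299.63 + 76.53 = 376.17 Gt C.

376 Gt C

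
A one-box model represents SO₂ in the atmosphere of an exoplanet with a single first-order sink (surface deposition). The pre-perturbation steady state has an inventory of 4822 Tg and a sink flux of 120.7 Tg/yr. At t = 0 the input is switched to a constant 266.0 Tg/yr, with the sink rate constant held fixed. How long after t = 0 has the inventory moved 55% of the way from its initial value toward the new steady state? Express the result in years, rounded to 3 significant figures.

τ = M₀/F₀ = 4822/120.7 = 39.95 yr.
The remaining gap fraction is e^(−t/τ); 55% covered ⇒ e^(−t/τ) = 0.450.
t = −τ ln(0.450) = 39.95 × 0.7985 = 31.90 yr.

31.9 yr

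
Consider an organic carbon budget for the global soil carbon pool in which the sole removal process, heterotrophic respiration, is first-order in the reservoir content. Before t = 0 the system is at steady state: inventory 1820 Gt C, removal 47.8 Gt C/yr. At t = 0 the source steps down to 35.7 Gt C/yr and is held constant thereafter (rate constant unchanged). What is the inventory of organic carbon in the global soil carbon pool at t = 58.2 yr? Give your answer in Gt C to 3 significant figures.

The sink rate constant is k = F₀/M₀ = 47.8/1820 = 0.02626 yr⁻¹.
Solving dM/dt = F₁ − kM with M(0) = M₀ gives M(t) = F₁/k + (M₀ − F₁/k)·e^(−kt).
F₁/k = 35.7/0.02626 = 1359.3 Gt C; kt = 0.02626 × 58.2 = 1.529, e^(−kt) = 0.2168.
M(58.2) = 1359.3 + (1820 − 1359.3) × 0.2168 = 1359.3 + 99.91 = 1459.2 Gt C.

1460 Gt C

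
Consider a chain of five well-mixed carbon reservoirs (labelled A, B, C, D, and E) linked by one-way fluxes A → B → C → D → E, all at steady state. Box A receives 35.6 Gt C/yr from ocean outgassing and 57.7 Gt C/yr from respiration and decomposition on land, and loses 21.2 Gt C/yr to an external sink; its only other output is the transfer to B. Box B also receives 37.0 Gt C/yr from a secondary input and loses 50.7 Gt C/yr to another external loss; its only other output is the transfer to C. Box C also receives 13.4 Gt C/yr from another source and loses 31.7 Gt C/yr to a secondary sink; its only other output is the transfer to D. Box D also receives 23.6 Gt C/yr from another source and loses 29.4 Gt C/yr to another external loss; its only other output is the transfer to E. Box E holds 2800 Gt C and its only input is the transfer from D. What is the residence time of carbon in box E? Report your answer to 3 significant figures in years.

81.6 yr

Box A: F(A→B) = (35.6 + 57.7) − 21.2 = 72.100 Gt C/yr.
Box B: F(B→C) = (72.100 + 37.0) − 50.7 = 58.400 Gt C/yr.
Box C: F(C→D) = (58.400 + 13.4) − 31.7 = 40.100 Gt C/yr.
Box D: F(D→E) = (40.100 + 23.6) − 29.4 = 34.300 Gt C/yr.
Box E throughput = its input = 34.300 Gt C/yr; τ = 2800 / 34.300 = 81.63 yr.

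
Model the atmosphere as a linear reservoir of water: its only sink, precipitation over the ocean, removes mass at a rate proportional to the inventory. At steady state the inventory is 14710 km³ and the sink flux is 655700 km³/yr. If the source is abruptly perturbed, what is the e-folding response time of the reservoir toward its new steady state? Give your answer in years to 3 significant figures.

0.0224 yr

For a linear reservoir the response time equals the residence time τ = M/F.
τ = 14710 / 655700 = 0.02243 yr.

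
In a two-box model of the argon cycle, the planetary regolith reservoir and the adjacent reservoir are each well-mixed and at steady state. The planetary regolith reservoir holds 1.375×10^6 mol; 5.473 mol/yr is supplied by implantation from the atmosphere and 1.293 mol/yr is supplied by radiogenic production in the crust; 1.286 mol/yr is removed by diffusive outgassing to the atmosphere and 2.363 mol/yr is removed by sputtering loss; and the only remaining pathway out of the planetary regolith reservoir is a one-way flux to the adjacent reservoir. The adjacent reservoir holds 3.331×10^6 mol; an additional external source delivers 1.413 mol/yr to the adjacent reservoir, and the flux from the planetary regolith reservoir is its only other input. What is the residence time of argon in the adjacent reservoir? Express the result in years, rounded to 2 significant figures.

Balance the planetary regolith reservoir: ΣF_in = 5.473 + 1.293 = 6.7660 mol/yr.
Flux to the adjacent reservoir = ΣF_in − (1.286 + 2.363) = 3.1170 mol/yr.
Total input to the adjacent reservoir = 3.1170 + 1.413 = 4.5300 mol/yr; at steady state this equals its total output.
τ = M / F = 3.331×10^6 / 4.5300 = 735300 yr.

740000 yr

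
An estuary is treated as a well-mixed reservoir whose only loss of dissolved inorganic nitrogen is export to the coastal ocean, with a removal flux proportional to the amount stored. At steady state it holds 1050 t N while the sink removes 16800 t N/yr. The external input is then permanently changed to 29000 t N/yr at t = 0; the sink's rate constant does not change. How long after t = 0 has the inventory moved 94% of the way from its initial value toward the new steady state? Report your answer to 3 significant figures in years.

0.176 yr

τ = M₀/F₀ = 1050/16800 = 0.06250 yr.
The remaining gap fraction is e^(−t/τ); 94% covered ⇒ e^(−t/τ) = 0.0600.
t = −τ ln(0.0600) = 0.06250 × 2.813 = 0.1758 yr.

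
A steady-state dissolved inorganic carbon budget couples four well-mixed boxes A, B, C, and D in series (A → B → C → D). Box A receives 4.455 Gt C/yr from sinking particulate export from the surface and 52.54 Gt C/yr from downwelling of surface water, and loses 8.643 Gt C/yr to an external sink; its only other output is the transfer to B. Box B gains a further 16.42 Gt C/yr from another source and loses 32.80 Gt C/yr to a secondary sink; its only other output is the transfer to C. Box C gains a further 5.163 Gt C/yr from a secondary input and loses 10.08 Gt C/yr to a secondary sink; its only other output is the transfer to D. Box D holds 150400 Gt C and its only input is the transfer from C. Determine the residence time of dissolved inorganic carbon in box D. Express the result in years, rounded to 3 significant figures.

5560 yr

Box A: F(A→B) = (4.455 + 52.54) − 8.643 = 48.352 Gt C/yr.
Box B: F(B→C) = (48.352 + 16.42) − 32.80 = 31.972 Gt C/yr.
Box C: F(C→D) = (31.972 + 5.163) − 10.08 = 27.055 Gt C/yr.
Box D throughput = its input = 27.055 Gt C/yr; τ = 150400 / 27.055 = 5559 yr.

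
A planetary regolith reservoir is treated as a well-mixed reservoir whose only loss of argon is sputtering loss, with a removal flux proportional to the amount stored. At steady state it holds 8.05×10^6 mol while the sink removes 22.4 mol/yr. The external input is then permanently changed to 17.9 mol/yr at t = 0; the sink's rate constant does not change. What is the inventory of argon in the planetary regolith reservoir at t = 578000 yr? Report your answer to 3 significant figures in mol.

τ = M₀/F₀ = 8.05×10^6/22.4 = 359400 yr; rate constant k = 1/τ.
New steady state M_∞ = F₁/k = F₁·τ = 17.9 × 359400 = 6.4328×10^6 mol.
M(t) = M_∞ + (M₀ − M_∞)·e^(−t/τ); t/τ = 578000/359400 = 1.608, so e^(−t/τ) = 0.2002.
M(t) = 6.4328×10^6 + 1.617×10^6 × 0.2002 = 6.7566×10^6 mol.

6.76×10^6 mol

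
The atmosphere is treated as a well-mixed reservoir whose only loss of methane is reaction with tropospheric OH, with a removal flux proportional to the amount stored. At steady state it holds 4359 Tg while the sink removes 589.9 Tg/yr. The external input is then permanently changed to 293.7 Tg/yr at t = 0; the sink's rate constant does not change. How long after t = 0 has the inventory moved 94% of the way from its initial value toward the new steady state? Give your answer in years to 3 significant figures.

τ = M₀/F₀ = 4359/589.9 = 7.389 yr.
The remaining gap fraction is e^(−t/τ); 94% covered ⇒ e^(−t/τ) = 0.0600.
t = −τ ln(0.0600) = 7.389 × 2.813 = 20.79 yr.

20.8 yr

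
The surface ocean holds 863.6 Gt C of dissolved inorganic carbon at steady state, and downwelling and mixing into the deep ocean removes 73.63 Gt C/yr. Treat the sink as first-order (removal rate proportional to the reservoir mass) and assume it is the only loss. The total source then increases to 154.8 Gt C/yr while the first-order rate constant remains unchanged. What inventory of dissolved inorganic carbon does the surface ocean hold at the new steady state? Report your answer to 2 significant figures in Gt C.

1800 Gt C

Rate constant k = F/M = 73.63 / 863.6 = 0.08526 yr⁻¹.
At the new steady state, source = k·M_new ⇒ M_new = 154.8 / 0.08526 = 1816 Gt C.
(Equivalently M_new = M × F_new/F_old = 863.6 × 154.8/73.63.)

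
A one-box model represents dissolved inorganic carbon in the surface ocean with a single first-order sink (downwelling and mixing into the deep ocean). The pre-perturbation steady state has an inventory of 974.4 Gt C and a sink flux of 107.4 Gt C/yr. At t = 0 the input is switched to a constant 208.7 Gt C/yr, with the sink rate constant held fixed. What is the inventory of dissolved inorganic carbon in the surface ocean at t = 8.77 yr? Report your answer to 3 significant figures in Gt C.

1540 Gt C

Residence time τ = M₀/F₀ = 9.073 yr. The eventual steady state is M_∞ = M₀·(F₁/F₀) = 974.4 × 208.7/107.4 = 1893.5 Gt C.
The anomaly ΔM(t) = M(t) − M_∞ decays as ΔM₀·e^(−t/τ) with ΔM₀ = 974.4 − 1893.5 = −919.1 Gt C.
At t = 8.77 yr, e^(−t/τ) = e^(−0.9666) = 0.3804, so ΔM = −349.6 Gt C and M = 1893.5 − 349.6 = 1543.9 Gt C.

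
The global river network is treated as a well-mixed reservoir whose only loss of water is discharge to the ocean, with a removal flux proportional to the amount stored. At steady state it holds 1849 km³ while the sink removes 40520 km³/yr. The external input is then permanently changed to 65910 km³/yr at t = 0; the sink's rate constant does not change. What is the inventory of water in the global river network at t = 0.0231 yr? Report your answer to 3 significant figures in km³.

2310 km³

τ = M₀/F₀ = 1849/40520 = 0.04563 yr; rate constant k = 1/τ.
New steady state M_∞ = F₁/k = F₁·τ = 65910 × 0.04563 = 3007.6 km³.
M(t) = M_∞ + (M₀ − M_∞)·e^(−t/τ); t/τ = 0.0231/0.04563 = 0.5062, so e^(−t/τ) = 0.6028.
M(t) = 3007.6 − 1159 × 0.6028 = 2309.2 km³.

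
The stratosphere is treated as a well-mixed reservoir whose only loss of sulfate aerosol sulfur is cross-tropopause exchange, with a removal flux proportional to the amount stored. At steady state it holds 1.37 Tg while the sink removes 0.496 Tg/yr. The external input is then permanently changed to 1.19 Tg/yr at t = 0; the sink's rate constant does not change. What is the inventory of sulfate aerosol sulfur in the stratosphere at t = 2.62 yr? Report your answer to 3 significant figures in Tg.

Residence time τ = M₀/F₀ = 2.762 yr. The eventual steady state is M_∞ = M₀·(F₁/F₀) = 1.37 × 1.19/0.496 = 3.2869 Tg.
The anomaly ΔM(t) = M(t) − M_∞ decays as ΔM₀·e^(−t/τ) with ΔM₀ = 1.37 − 3.2869 = −1.917 Tg.
At t = 2.62 yr, e^(−t/τ) = e^(−0.9486) = 0.3873, so ΔM = −0.7424 Tg and M = 3.2869 − 0.7424 = 2.5445 Tg.

2.54 Tg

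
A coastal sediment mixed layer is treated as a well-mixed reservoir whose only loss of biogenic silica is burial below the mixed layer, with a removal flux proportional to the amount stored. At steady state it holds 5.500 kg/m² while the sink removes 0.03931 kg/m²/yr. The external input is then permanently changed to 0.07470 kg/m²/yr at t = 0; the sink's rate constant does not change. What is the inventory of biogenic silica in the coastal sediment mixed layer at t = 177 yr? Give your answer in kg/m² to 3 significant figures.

9.05 kg/m²

The sink rate constant is k = F₀/M₀ = 0.03931/5.500 = 0.007147 yr⁻¹.
Solving dM/dt = F₁ − kM with M(0) = M₀ gives M(t) = F₁/k + (M₀ − F₁/k)·e^(−kt).
F₁/k = 0.07470/0.007147 = 10.452 kg/m²; kt = 0.007147 × 177 = 1.265, e^(−kt) = 0.2822.
M(177) = 10.452 + (5.500 − 10.452) × 0.2822 = 10.452 − 1.397 = 9.0541 kg/m².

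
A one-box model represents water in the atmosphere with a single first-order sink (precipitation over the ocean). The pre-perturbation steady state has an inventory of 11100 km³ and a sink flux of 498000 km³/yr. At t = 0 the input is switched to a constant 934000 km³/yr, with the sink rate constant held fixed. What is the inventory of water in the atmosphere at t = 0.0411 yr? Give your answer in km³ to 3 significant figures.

19300 km³

Residence time τ = M₀/F₀ = 0.02229 yr. The eventual steady state is M_∞ = M₀·(F₁/F₀) = 11100 × 934000/498000 = 20818 km³.
The anomaly ΔM(t) = M(t) − M_∞ decays as ΔM₀·e^(−t/τ) with ΔM₀ = 11100 − 20818 = −9718 km³.
At t = 0.0411 yr, e^(−t/τ) = e^(−1.844) = 0.1582, so ΔM = −1537 km³ and M = 20818 − 1537 = 19281 km³.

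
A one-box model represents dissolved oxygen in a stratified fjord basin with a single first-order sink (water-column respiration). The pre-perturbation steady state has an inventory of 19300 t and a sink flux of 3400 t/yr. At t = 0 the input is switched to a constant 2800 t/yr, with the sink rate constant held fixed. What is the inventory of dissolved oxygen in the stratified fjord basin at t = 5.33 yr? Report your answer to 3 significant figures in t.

Residence time τ = M₀/F₀ = 5.676 yr. The eventual steady state is M_∞ = M₀·(F₁/F₀) = 19300 × 2800/3400 = 15894 t.
The anomaly ΔM(t) = M(t) − M_∞ decays as ΔM₀·e^(−t/τ) with ΔM₀ = 19300 − 15894 = 3406 t.
At t = 5.33 yr, e^(−t/τ) = e^(−0.9390) = 0.3910, so ΔM = 1332 t and M = 15894 + 1332 = 17226 t.

17200 t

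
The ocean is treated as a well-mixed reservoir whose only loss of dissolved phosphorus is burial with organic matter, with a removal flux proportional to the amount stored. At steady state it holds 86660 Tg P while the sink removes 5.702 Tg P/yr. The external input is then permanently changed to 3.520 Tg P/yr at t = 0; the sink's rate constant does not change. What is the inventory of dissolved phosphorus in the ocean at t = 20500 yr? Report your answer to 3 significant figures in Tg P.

62100 Tg P

τ = M₀/F₀ = 86660/5.702 = 15200 yr; rate constant k = 1/τ.
New steady state M_∞ = F₁/k = F₁·τ = 3.520 × 15200 = 53498 Tg P.
M(t) = M_∞ + (M₀ − M_∞)·e^(−t/τ); t/τ = 20500/15200 = 1.349, so e^(−t/τ) = 0.2595.
M(t) = 53498 + 33160 × 0.2595 = 62105 Tg P.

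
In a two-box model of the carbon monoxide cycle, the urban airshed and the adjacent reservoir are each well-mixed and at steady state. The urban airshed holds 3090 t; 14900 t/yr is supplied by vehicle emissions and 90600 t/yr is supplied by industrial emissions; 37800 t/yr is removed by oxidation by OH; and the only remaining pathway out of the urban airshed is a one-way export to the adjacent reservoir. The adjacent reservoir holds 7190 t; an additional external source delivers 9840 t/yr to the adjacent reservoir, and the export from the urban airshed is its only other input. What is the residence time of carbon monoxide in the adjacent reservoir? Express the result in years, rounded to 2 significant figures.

0.093 yr

Balance the urban airshed: ΣF_in = 14900 + 90600 = 105500 t/yr.
Export to the adjacent reservoir = ΣF_in − (37800) = 67700 t/yr.
Total input to the adjacent reservoir = 67700 + 9840 = 77540 t/yr; at steady state this equals its total output.
τ = M / F = 7190 / 77540 = 0.09273 yr.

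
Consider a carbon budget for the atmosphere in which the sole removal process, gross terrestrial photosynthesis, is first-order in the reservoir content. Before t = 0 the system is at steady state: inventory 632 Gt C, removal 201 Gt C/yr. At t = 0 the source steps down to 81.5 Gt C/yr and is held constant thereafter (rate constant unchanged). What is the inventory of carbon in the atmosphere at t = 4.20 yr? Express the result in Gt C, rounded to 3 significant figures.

Residence time τ = M₀/F₀ = 3.144 yr. The eventual steady state is M_∞ = M₀·(F₁/F₀) = 632 × 81.5/201 = 256.26 Gt C.
The anomaly ΔM(t) = M(t) − M_∞ decays as ΔM₀·e^(−t/τ) with ΔM₀ = 632 − 256.26 = 375.7 Gt C.
At t = 4.20 yr, e^(−t/τ) = e^(−1.336) = 0.2630, so ΔM = 98.80 Gt C and M = 256.26 + 98.80 = 355.06 Gt C.

355 Gt C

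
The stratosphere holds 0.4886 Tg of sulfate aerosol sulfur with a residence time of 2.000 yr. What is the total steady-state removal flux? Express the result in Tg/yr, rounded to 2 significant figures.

0.24 Tg/yr

F = M / τ = 0.4886 / 2.000 = 0.2443 Tg/yr.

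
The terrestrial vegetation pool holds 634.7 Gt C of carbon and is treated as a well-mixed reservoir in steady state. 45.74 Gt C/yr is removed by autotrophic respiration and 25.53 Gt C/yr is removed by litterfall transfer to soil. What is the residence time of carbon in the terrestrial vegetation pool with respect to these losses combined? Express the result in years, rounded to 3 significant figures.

8.91 yr

Total removal = 45.74 + 25.53 = 71.270 Gt C/yr.
τ = M / ΣF_out = 634.7 / 71.270 = 8.906 yr.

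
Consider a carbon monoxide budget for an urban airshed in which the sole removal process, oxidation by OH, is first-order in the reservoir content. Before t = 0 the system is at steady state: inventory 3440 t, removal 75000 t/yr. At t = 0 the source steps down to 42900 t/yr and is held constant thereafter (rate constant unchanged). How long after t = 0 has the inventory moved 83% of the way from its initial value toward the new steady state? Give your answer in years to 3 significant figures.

τ = M₀/F₀ = 3440/75000 = 0.04587 yr.
The remaining gap fraction is e^(−t/τ); 83% covered ⇒ e^(−t/τ) = 0.170.
t = −τ ln(0.170) = 0.04587 × 1.772 = 0.08127 yr.

0.0813 yr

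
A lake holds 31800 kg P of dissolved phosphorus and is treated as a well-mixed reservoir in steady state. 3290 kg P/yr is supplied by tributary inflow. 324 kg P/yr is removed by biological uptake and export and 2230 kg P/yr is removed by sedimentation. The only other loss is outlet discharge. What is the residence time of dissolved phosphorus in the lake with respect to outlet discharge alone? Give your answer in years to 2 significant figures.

43 yr

At steady state ΣF_in = ΣF_out.
ΣF_in = 3290.0 kg P/yr.
Outlet discharge flux = ΣF_in − (324 + 2230) = 3290.0 − 2554 = 736.0 kg P/yr.
τ = M / F = 31800 / 736.0 = 43.21 yr.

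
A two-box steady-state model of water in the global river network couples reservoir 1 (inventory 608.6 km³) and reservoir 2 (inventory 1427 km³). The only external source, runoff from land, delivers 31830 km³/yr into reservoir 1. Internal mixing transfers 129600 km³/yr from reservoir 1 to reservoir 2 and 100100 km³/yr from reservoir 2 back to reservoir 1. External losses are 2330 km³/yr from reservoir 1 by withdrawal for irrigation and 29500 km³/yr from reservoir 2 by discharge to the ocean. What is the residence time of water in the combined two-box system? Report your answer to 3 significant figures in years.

0.0640 yr

Residence time in the combined system uses the total inventory and the total *external* removal — internal exchanges between the two boxes cancel.
M_total = 608.6 + 1427 = 2035.6 km³.
ΣF_external_out = 2330 + 29500 = 31830 km³/yr.
τ = M_total / ΣF_ext = 2035.6 / 31830 = 0.06395 yr.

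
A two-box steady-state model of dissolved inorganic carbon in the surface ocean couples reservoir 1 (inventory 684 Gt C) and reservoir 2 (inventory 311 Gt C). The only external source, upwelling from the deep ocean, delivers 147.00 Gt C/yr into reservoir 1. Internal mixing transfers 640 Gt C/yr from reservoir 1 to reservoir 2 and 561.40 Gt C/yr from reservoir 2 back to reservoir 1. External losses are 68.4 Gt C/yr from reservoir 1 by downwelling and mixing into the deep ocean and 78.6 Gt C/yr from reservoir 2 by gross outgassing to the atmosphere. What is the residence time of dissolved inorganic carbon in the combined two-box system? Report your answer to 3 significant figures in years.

6.77 yr

Treat the two boxes together as one reservoir: the mixing fluxes between them are internal recycling, so τ = ΣM / Σ(external losses).
M_total = 684 + 311 = 995.00 Gt C.
ΣF_external_out = 68.4 + 78.6 = 147.00 Gt C/yr.
τ = M_total / ΣF_ext = 995.00 / 147.00 = 6.769 yr.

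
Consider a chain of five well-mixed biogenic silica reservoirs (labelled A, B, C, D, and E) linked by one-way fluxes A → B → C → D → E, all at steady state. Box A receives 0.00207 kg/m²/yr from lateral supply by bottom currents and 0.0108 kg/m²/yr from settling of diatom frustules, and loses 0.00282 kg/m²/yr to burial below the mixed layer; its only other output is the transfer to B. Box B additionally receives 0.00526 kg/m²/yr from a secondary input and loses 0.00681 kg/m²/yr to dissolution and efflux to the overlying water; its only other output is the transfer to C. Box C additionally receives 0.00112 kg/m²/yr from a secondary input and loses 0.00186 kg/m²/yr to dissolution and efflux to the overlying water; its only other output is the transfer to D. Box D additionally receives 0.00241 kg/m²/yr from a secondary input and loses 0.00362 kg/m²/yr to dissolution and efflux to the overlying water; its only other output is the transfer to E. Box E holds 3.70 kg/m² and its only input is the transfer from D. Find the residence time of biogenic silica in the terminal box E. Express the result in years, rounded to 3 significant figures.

565 yr

Box A: F(A→B) = (0.00207 + 0.0108) − 0.00282 = 0.010050 kg/m²/yr.
Box B: F(B→C) = (0.010050 + 0.00526) − 0.00681 = 0.0085000 kg/m²/yr.
Box C: F(C→D) = (0.0085000 + 0.00112) − 0.00186 = 0.0077600 kg/m²/yr.
Box D: F(D→E) = (0.0077600 + 0.00241) − 0.00362 = 0.0065500 kg/m²/yr.
Box E throughput = its input = 0.0065500 kg/m²/yr; τ = 3.70 / 0.0065500 = 564.9 yr.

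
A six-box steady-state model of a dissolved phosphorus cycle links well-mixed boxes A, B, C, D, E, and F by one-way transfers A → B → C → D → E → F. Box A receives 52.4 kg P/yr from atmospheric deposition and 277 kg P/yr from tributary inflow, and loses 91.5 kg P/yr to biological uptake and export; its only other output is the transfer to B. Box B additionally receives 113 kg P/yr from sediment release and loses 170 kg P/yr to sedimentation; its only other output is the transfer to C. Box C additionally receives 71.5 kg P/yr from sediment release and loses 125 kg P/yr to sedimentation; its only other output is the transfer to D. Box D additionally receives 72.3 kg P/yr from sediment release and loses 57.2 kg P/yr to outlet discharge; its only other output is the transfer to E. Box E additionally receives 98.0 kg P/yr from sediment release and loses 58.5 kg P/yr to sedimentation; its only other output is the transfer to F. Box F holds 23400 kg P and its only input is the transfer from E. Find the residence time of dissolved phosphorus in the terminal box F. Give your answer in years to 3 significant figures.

129 yr

Box A: F(A→B) = (52.4 + 277) − 91.5 = 237.90 kg P/yr.
Box B: F(B→C) = (237.90 + 113) − 170 = 180.90 kg P/yr.
Box C: F(C→D) = (180.90 + 71.5) − 125 = 127.40 kg P/yr.
Box D: F(D→E) = (127.40 + 72.3) − 57.2 = 142.50 kg P/yr.
Box E: F(E→F) = (142.50 + 98.0) − 58.5 = 182.00 kg P/yr.
Box F throughput = its input = 182.00 kg P/yr; τ = 23400 / 182.00 = 128.6 yr.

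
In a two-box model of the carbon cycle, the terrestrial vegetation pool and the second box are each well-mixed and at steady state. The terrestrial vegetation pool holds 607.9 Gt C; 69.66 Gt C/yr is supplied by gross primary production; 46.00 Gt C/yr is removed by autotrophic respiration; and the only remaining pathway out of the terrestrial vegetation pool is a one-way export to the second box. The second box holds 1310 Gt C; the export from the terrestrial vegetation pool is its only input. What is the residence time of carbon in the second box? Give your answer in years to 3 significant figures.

Balance the terrestrial vegetation pool: ΣF_in = 69.660 Gt C/yr.
Export to the second box = ΣF_in − (46.00) = 23.660 Gt C/yr.
At steady state the output of the second box equals its input, 23.660 Gt C/yr.
τ = M / F = 1310 / 23.660 = 55.37 yr.

55.4 yr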